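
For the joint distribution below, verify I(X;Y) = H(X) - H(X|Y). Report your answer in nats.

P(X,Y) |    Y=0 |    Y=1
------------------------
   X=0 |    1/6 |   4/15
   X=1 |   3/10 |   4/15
I(X;Y) = 0.0104 nats

Mutual information has multiple equivalent forms:
- I(X;Y) = H(X) - H(X|Y)
- I(X;Y) = H(Y) - H(Y|X)
- I(X;Y) = H(X) + H(Y) - H(X,Y)

Computing all quantities:
H(X) = 0.6842, H(Y) = 0.6909, H(X,Y) = 1.3648
H(X|Y) = 0.6738, H(Y|X) = 0.6805

Verification:
H(X) - H(X|Y) = 0.6842 - 0.6738 = 0.0104
H(Y) - H(Y|X) = 0.6909 - 0.6805 = 0.0104
H(X) + H(Y) - H(X,Y) = 0.6842 + 0.6909 - 1.3648 = 0.0104

All forms give I(X;Y) = 0.0104 nats. ✓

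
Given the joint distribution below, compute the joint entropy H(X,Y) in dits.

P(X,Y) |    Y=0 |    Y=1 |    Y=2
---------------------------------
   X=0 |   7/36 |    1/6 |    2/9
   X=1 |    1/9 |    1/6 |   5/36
0.7679 dits

Joint entropy is H(X,Y) = -Σ_{x,y} p(x,y) log p(x,y).

Summing over all non-zero entries:
H(X,Y) = -[7/36·log_10(7/36) + 1/6·log_10(1/6) + 2/9·log_10(2/9) + 1/9·log_10(1/9) + 1/6·log_10(1/6) + 5/36·log_10(5/36)]
H(X,Y) = 0.7679 dits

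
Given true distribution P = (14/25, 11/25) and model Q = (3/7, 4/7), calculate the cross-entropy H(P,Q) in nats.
0.7207 nats

Cross-entropy: H(P,Q) = -Σ p(x) log q(x)

Alternatively: H(P,Q) = H(P) + D_KL(P||Q)
H(P) = 0.6859 nats
D_KL(P||Q) = 0.0348 nats

H(P,Q) = 0.6859 + 0.0348 = 0.7207 nats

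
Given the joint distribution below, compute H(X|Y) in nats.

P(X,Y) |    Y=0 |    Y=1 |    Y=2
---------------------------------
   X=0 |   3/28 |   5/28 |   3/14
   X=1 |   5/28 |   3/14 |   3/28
0.6643 nats

Using the chain rule: H(X|Y) = H(X,Y) - H(Y)

First, compute H(X,Y) = 1.7541 nats

Marginal P(Y) = (2/7, 11/28, 9/28)
H(Y) = 1.0898 nats

H(X|Y) = H(X,Y) - H(Y) = 1.7541 - 1.0898 = 0.6643 nats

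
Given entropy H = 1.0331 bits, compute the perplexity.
2.0464

Perplexity is 2^H (or exp(H) for natural log).

H = 1.0331 bits
Perplexity = 2^1.0331 = 2.0464

Interpretation: The model's uncertainty is equivalent to choosing uniformly among 2.0 options.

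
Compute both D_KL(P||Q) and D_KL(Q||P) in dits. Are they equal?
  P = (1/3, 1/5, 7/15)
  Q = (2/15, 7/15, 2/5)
D_KL(P||Q) = 0.0903, D_KL(Q||P) = 0.0919

KL divergence is not symmetric: D_KL(P||Q) ≠ D_KL(Q||P) in general.

D_KL(P||Q) = 0.0903 dits
D_KL(Q||P) = 0.0919 dits

No, they are not equal!

This asymmetry is why KL divergence is not a true distance metric.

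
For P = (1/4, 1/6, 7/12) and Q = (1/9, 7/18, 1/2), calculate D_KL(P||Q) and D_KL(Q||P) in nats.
D_KL(P||Q) = 0.1514, D_KL(Q||P) = 0.1623

KL divergence is not symmetric: D_KL(P||Q) ≠ D_KL(Q||P) in general.

D_KL(P||Q) = 0.1514 nats
D_KL(Q||P) = 0.1623 nats

No, they are not equal!

This asymmetry is why KL divergence is not a true distance metric.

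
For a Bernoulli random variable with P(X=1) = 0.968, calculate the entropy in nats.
0.1416 nats

The binary entropy function is:
H(p) = -p log(p) - (1-p) log(1-p)

H(0.968) = -0.968 × log_e(0.968) - 0.032 × log_e(0.032)
H(0.968) = 0.1416 nats

Note: Binary entropy is maximized at p=0.5 (H=1 bit) and minimized at p=0 or p=1 (H=0).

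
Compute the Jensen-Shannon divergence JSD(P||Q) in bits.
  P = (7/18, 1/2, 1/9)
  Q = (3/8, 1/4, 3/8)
0.0853 bits

Jensen-Shannon divergence is:
JSD(P||Q) = 0.5 × D_KL(P||M) + 0.5 × D_KL(Q||M)
where M = 0.5 × (P + Q) is the mixture distribution.

M = 0.5 × (7/18, 1/2, 1/9) + 0.5 × (3/8, 1/4, 3/8) = (0.381944, 3/8, 0.243056)

D_KL(P||M) = 0.0922 bits
D_KL(Q||M) = 0.0784 bits

JSD(P||Q) = 0.5 × 0.0922 + 0.5 × 0.0784 = 0.0853 bits

Unlike KL divergence, JSD is symmetric and bounded: 0 ≤ JSD ≤ log(2).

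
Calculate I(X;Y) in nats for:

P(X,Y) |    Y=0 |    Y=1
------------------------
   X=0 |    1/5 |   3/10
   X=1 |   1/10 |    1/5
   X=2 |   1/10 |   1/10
0.0069 nats

Mutual information: I(X;Y) = H(X) + H(Y) - H(X,Y)

Marginals:
P(X) = (1/2, 3/10, 1/5), H(X) = 1.0297 nats
P(Y) = (2/5, 3/5), H(Y) = 0.6730 nats

Joint entropy: H(X,Y) = 1.6957 nats

I(X;Y) = 1.0297 + 0.6730 - 1.6957 = 0.0069 nats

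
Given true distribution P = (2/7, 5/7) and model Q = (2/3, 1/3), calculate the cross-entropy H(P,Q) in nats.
0.9006 nats

Cross-entropy: H(P,Q) = -Σ p(x) log q(x)

Alternatively: H(P,Q) = H(P) + D_KL(P||Q)
H(P) = 0.5983 nats
D_KL(P||Q) = 0.3023 nats

H(P,Q) = 0.5983 + 0.3023 = 0.9006 nats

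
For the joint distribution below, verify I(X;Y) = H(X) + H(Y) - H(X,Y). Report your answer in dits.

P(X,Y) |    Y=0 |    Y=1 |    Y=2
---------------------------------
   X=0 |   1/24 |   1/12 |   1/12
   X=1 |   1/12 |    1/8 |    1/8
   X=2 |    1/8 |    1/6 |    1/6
I(X;Y) = 0.0009 dits

Mutual information has multiple equivalent forms:
- I(X;Y) = H(X) - H(X|Y)
- I(X;Y) = H(Y) - H(Y|X)
- I(X;Y) = H(X) + H(Y) - H(X,Y)

Computing all quantities:
H(X) = 0.4563, H(Y) = 0.4700, H(X,Y) = 0.9253
H(X|Y) = 0.4554, H(Y|X) = 0.4691

Verification:
H(X) - H(X|Y) = 0.4563 - 0.4554 = 0.0009
H(Y) - H(Y|X) = 0.4700 - 0.4691 = 0.0009
H(X) + H(Y) - H(X,Y) = 0.4563 + 0.4700 - 0.9253 = 0.0009

All forms give I(X;Y) = 0.0009 dits. ✓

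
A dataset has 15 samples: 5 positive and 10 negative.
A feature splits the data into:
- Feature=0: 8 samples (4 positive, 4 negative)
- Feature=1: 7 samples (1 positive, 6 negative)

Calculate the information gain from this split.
0.1088 bits

Information Gain = H(Y) - H(Y|Feature)

Before split:
P(positive) = 5/15 = 0.3333
H(Y) = 0.9183 bits

After split:
Feature=0: H = 1.0000 bits (weight = 8/15)
Feature=1: H = 0.5917 bits (weight = 7/15)
H(Y|Feature) = (8/15)×1.0000 + (7/15)×0.5917 = 0.8094 bits

Information Gain = 0.9183 - 0.8094 = 0.1088 bits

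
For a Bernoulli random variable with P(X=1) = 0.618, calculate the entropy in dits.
0.2888 dits

The binary entropy function is:
H(p) = -p log(p) - (1-p) log(1-p)

H(0.618) = -0.618 × log_10(0.618) - 0.382 × log_10(0.382)
H(0.618) = 0.2888 dits

Note: Binary entropy is maximized at p=0.5 (H=1 bit) and minimized at p=0 or p=1 (H=0).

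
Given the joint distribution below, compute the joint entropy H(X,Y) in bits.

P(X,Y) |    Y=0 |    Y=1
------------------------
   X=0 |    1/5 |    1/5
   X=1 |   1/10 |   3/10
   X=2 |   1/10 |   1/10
2.4464 bits

Joint entropy is H(X,Y) = -Σ_{x,y} p(x,y) log p(x,y).

Summing over all non-zero entries:
H(X,Y) = -[1/5·log_2(1/5) + 1/5·log_2(1/5) + 1/10·log_2(1/10) + 3/10·log_2(3/10) + 1/10·log_2(1/10) + 1/10·log_2(1/10)]
H(X,Y) = 2.4464 bits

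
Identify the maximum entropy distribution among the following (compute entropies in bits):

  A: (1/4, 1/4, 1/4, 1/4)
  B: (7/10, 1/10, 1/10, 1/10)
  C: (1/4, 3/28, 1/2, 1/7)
A

For a discrete distribution over n outcomes, entropy is maximized by the uniform distribution.

Computing entropies:
H(A) = 2.0000 bits
H(B) = 1.3568 bits
H(C) = 1.7463 bits

The uniform distribution (where all probabilities equal 1/4) achieves the maximum entropy of log_2(4) = 2.0000 bits.

Distribution A has the highest entropy.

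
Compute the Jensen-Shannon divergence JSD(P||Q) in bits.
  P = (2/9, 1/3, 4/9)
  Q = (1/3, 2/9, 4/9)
0.0161 bits

Jensen-Shannon divergence is:
JSD(P||Q) = 0.5 × D_KL(P||M) + 0.5 × D_KL(Q||M)
where M = 0.5 × (P + Q) is the mixture distribution.

M = 0.5 × (2/9, 1/3, 4/9) + 0.5 × (1/3, 2/9, 4/9) = (5/18, 5/18, 4/9)

D_KL(P||M) = 0.0161 bits
D_KL(Q||M) = 0.0161 bits

JSD(P||Q) = 0.5 × 0.0161 + 0.5 × 0.0161 = 0.0161 bits

Unlike KL divergence, JSD is symmetric and bounded: 0 ≤ JSD ≤ log(2).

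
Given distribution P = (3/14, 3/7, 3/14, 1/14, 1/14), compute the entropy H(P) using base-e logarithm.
1.4003 nats

Shannon entropy is H(X) = -Σ p(x) log p(x).

For P = (3/14, 3/7, 3/14, 1/14, 1/14):
H = -3/14 × log_e(3/14) -3/7 × log_e(3/7) -3/14 × log_e(3/14) -1/14 × log_e(1/14) -1/14 × log_e(1/14)
H = 1.4003 nats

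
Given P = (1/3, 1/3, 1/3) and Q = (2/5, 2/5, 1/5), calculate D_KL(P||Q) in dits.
0.0212 dits

KL divergence: D_KL(P||Q) = Σ p(x) log(p(x)/q(x))

Computing term by term:
  x=0: 1/3 × log_10[(1/3)/(2/5)] = 1/3 × -0.0792 = -0.0264
  x=1: 1/3 × log_10[(1/3)/(2/5)] = 1/3 × -0.0792 = -0.0264
  x=2: 1/3 × log_10[(1/3)/(1/5)] = 1/3 × 0.2218 = 0.0739

D_KL(P||Q) = 0.0212 dits

Note: KL divergence is always non-negative and equals 0 iff P = Q.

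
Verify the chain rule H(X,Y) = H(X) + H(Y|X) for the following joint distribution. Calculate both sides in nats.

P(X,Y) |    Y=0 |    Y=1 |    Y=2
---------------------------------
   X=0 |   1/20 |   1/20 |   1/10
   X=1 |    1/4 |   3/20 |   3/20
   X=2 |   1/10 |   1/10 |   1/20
H(X,Y) = 2.0558, H(X) = 0.9973, H(Y|X) = 1.0586 (all in nats)

Chain rule: H(X,Y) = H(X) + H(Y|X)

Left side — joint entropy directly:
H(X,Y) = -Σ p(x,y) log p(x,y) = 2.0558 nats

Right side — compute H(Y|X) from the conditional distributions:
P(X) = (1/5, 11/20, 1/4), so H(X) = 0.9973 nats
H(Y|X) = Σ_x P(X=x) · H(Y|X=x):
  P(Y|X=0) = (1/4, 1/4, 1/2), H(Y|X=0) = 1.0397, weight P(X=0) = 1/5
  P(Y|X=1) = (5/11, 3/11, 3/11), H(Y|X=1) = 1.0671, weight P(X=1) = 11/20
  P(Y|X=2) = (2/5, 2/5, 1/5), H(Y|X=2) = 1.0549, weight P(X=2) = 1/4
H(Y|X) = 1.0586 nats

H(X) + H(Y|X) = 0.9973 + 1.0586 = 2.0558 nats

Both sides equal 2.0558 nats. ✓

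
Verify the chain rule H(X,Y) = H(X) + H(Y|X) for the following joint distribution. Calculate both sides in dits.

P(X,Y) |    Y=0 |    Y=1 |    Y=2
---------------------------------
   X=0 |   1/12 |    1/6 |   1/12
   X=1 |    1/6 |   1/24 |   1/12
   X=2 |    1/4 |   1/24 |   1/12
H(X,Y) = 0.8846, H(X) = 0.4749, H(Y|X) = 0.4098 (all in dits)

Chain rule: H(X,Y) = H(X) + H(Y|X)

Left side — joint entropy directly:
H(X,Y) = -Σ p(x,y) log p(x,y) = 0.8846 dits

Right side — compute H(Y|X) from the conditional distributions:
P(X) = (1/3, 7/24, 3/8), so H(X) = 0.4749 dits
H(Y|X) = Σ_x P(X=x) · H(Y|X=x):
  P(Y|X=0) = (1/4, 1/2, 1/4), H(Y|X=0) = 0.4515, weight P(X=0) = 1/3
  P(Y|X=1) = (4/7, 1/7, 2/7), H(Y|X=1) = 0.4151, weight P(X=1) = 7/24
  P(Y|X=2) = (2/3, 1/9, 2/9), H(Y|X=2) = 0.3686, weight P(X=2) = 3/8
H(Y|X) = 0.4098 dits

H(X) + H(Y|X) = 0.4749 + 0.4098 = 0.8846 dits

Both sides equal 0.8846 dits. ✓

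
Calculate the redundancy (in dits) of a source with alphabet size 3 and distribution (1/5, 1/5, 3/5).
0.0644 dits

Redundancy measures how far a source is from maximum entropy:
R = H_max - H(X)

Maximum entropy for 3 symbols: H_max = log_10(3) = 0.4771 dits
Actual entropy: H(X) = 0.4127 dits
Redundancy: R = 0.4771 - 0.4127 = 0.0644 dits

This redundancy represents potential for compression: the source could be compressed by 0.0644 dits per symbol.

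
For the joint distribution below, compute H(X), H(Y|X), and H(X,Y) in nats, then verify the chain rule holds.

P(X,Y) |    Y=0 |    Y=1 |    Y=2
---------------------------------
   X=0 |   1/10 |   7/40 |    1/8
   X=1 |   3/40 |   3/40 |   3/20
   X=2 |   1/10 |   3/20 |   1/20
H(X,Y) = 2.1329, H(X) = 1.0889, H(Y|X) = 1.0440 (all in nats)

Chain rule: H(X,Y) = H(X) + H(Y|X)

Left side — joint entropy directly:
H(X,Y) = -Σ p(x,y) log p(x,y) = 2.1329 nats

Right side — compute H(Y|X) from the conditional distributions:
P(X) = (2/5, 3/10, 3/10), so H(X) = 1.0889 nats
H(Y|X) = Σ_x P(X=x) · H(Y|X=x):
  P(Y|X=0) = (1/4, 7/16, 5/16), H(Y|X=0) = 1.0717, weight P(X=0) = 2/5
  P(Y|X=1) = (1/4, 1/4, 1/2), H(Y|X=1) = 1.0397, weight P(X=1) = 3/10
  P(Y|X=2) = (1/3, 1/2, 1/6), H(Y|X=2) = 1.0114, weight P(X=2) = 3/10
H(Y|X) = 1.0440 nats

H(X) + H(Y|X) = 1.0889 + 1.0440 = 2.1329 nats

Both sides equal 2.1329 nats. ✓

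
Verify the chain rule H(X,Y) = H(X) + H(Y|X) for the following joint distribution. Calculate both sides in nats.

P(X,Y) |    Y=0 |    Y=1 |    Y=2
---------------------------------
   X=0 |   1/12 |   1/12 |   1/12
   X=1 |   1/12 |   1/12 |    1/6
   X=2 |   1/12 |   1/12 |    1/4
H(X,Y) = 2.0947, H(X) = 1.0776, H(Y|X) = 1.0172 (all in nats)

Chain rule: H(X,Y) = H(X) + H(Y|X)

Left side — joint entropy directly:
H(X,Y) = -Σ p(x,y) log p(x,y) = 2.0947 nats

Right side — compute H(Y|X) from the conditional distributions:
P(X) = (1/4, 1/3, 5/12), so H(X) = 1.0776 nats
H(Y|X) = Σ_x P(X=x) · H(Y|X=x):
  P(Y|X=0) = (1/3, 1/3, 1/3), H(Y|X=0) = 1.0986, weight P(X=0) = 1/4
  P(Y|X=1) = (1/4, 1/4, 1/2), H(Y|X=1) = 1.0397, weight P(X=1) = 1/3
  P(Y|X=2) = (1/5, 1/5, 3/5), H(Y|X=2) = 0.9503, weight P(X=2) = 5/12
H(Y|X) = 1.0172 nats

H(X) + H(Y|X) = 1.0776 + 1.0172 = 2.0947 nats

Both sides equal 2.0947 nats. ✓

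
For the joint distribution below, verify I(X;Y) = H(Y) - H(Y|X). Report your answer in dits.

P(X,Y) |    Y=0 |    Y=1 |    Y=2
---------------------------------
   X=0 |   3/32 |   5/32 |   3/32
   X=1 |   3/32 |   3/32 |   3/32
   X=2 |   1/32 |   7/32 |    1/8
I(X;Y) = 0.0184 dits

Mutual information has multiple equivalent forms:
- I(X;Y) = H(X) - H(X|Y)
- I(X;Y) = H(Y) - H(Y|X)
- I(X;Y) = H(X) + H(Y) - H(X,Y)

Computing all quantities:
H(X) = 0.4741, H(Y) = 0.4565, H(X,Y) = 0.9122
H(X|Y) = 0.4557, H(Y|X) = 0.4381

Verification:
H(X) - H(X|Y) = 0.4741 - 0.4557 = 0.0184
H(Y) - H(Y|X) = 0.4565 - 0.4381 = 0.0184
H(X) + H(Y) - H(X,Y) = 0.4741 + 0.4565 - 0.9122 = 0.0184

All forms give I(X;Y) = 0.0184 dits. ✓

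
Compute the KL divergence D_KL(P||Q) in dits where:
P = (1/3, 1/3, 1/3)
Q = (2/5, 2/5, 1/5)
0.0212 dits

KL divergence: D_KL(P||Q) = Σ p(x) log(p(x)/q(x))

Computing term by term:
  x=0: 1/3 × log_10[(1/3)/(2/5)] = 1/3 × -0.0792 = -0.0264
  x=1: 1/3 × log_10[(1/3)/(2/5)] = 1/3 × -0.0792 = -0.0264
  x=2: 1/3 × log_10[(1/3)/(1/5)] = 1/3 × 0.2218 = 0.0739

D_KL(P||Q) = 0.0212 dits

Note: KL divergence is always non-negative and equals 0 iff P = Q.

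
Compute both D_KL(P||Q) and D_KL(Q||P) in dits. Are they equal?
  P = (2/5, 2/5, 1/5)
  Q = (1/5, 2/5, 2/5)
D_KL(P||Q) = 0.0602, D_KL(Q||P) = 0.0602

KL divergence is not symmetric: D_KL(P||Q) ≠ D_KL(Q||P) in general.

D_KL(P||Q) = 0.0602 dits
D_KL(Q||P) = 0.0602 dits

In this case they happen to be equal (to 4 decimal places).

This asymmetry is why KL divergence is not a true distance metric.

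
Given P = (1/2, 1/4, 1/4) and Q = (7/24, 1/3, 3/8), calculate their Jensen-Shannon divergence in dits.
0.0101 dits

Jensen-Shannon divergence is:
JSD(P||Q) = 0.5 × D_KL(P||M) + 0.5 × D_KL(Q||M)
where M = 0.5 × (P + Q) is the mixture distribution.

M = 0.5 × (1/2, 1/4, 1/4) + 0.5 × (7/24, 1/3, 3/8) = (0.395833, 7/24, 5/16)

D_KL(P||M) = 0.0098 dits
D_KL(Q||M) = 0.0103 dits

JSD(P||Q) = 0.5 × 0.0098 + 0.5 × 0.0103 = 0.0101 dits

Unlike KL divergence, JSD is symmetric and bounded: 0 ≤ JSD ≤ log(2).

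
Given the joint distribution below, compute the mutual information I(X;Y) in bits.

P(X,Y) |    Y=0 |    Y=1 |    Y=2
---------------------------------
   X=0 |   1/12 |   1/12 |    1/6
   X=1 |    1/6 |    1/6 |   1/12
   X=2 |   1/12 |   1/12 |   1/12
0.0546 bits

Mutual information: I(X;Y) = H(X) + H(Y) - H(X,Y)

Marginals:
P(X) = (1/3, 5/12, 1/4), H(X) = 1.5546 bits
P(Y) = (1/3, 1/3, 1/3), H(Y) = 1.5850 bits

Joint entropy: H(X,Y) = 3.0850 bits

I(X;Y) = 1.5546 + 1.5850 - 3.0850 = 0.0546 bits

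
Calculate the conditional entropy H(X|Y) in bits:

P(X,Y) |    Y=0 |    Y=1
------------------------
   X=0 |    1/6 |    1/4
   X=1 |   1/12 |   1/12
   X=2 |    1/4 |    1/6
1.4591 bits

Using the chain rule: H(X|Y) = H(X,Y) - H(Y)

First, compute H(X,Y) = 2.4591 bits

Marginal P(Y) = (1/2, 1/2)
H(Y) = 1.0000 bits

H(X|Y) = H(X,Y) - H(Y) = 2.4591 - 1.0000 = 1.4591 bits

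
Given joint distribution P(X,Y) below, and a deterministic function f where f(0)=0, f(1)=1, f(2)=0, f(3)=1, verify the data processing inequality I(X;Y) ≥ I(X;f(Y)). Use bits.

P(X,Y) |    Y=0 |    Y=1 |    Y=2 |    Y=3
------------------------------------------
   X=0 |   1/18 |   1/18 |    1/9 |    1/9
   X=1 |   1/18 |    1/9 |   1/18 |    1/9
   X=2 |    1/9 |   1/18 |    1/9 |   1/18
I(X;Y) = 0.0728, I(X;f(Y)) = 0.0545, inequality holds: 0.0728 ≥ 0.0545

Data Processing Inequality: For any Markov chain X → Y → Z, we have I(X;Y) ≥ I(X;Z).

Here Z = f(Y) is a deterministic function of Y, forming X → Y → Z.

Original I(X;Y) = 0.0728 bits

After applying f:
P(X,Z) where Z=f(Y):
- P(X,Z=0) = P(X,Y=0) + P(X,Y=2)
- P(X,Z=1) = P(X,Y=1) + P(X,Y=3)

I(X;Z) = I(X;f(Y)) = 0.0545 bits

Verification: 0.0728 ≥ 0.0545 ✓

Information cannot be created by processing; the function f can only lose information about X.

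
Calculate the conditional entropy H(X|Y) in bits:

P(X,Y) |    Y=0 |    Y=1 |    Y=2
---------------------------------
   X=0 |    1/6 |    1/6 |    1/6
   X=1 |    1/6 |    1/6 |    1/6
1.0000 bits

Using the chain rule: H(X|Y) = H(X,Y) - H(Y)

First, compute H(X,Y) = 2.5850 bits

Marginal P(Y) = (1/3, 1/3, 1/3)
H(Y) = 1.5850 bits

H(X|Y) = H(X,Y) - H(Y) = 2.5850 - 1.5850 = 1.0000 bits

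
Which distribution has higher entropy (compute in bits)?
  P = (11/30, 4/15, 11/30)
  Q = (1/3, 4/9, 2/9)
P

Computing entropies in bits:
H(P) = 1.5700
H(Q) = 1.5305

Distribution P has higher entropy.

Intuition: The distribution closer to uniform (more spread out) has higher entropy.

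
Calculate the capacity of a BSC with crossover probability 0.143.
0.4080 bits

For a binary symmetric channel (BSC) with error probability p:
Capacity C = 1 - H(p) bits per symbol

where H(p) = -p log₂(p) - (1-p) log₂(1-p) is the binary entropy function.

H(0.143) = 0.5920 bits
C = 1 - 0.5920 = 0.4080 bits per symbol

This means we can reliably transmit up to 0.4080 bits of information per channel use.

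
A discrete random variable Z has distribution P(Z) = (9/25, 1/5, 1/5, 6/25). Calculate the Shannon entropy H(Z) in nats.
1.3541 nats

Shannon entropy is H(X) = -Σ p(x) log p(x).

For P = (9/25, 1/5, 1/5, 6/25):
H = -9/25 × log_e(9/25) -1/5 × log_e(1/5) -1/5 × log_e(1/5) -6/25 × log_e(6/25)
H = 1.3541 nats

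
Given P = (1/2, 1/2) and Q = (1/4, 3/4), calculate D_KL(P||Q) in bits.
0.2075 bits

KL divergence: D_KL(P||Q) = Σ p(x) log(p(x)/q(x))

Computing term by term:
  x=0: 1/2 × log_2[(1/2)/(1/4)] = 1/2 × 1.0000 = 0.5000
  x=1: 1/2 × log_2[(1/2)/(3/4)] = 1/2 × -0.5850 = -0.2925

D_KL(P||Q) = 0.2075 bits

Note: KL divergence is always non-negative and equals 0 iff P = Q.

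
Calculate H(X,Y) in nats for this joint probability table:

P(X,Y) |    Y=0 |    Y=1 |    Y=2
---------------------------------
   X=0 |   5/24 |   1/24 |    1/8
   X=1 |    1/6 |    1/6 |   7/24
1.6758 nats

Joint entropy is H(X,Y) = -Σ_{x,y} p(x,y) log p(x,y).

Summing over all non-zero entries:
H(X,Y) = -[5/24·log_e(5/24) + 1/24·log_e(1/24) + 1/8·log_e(1/8) + 1/6·log_e(1/6) + 1/6·log_e(1/6) + 7/24·log_e(7/24)]
H(X,Y) = 1.6758 nats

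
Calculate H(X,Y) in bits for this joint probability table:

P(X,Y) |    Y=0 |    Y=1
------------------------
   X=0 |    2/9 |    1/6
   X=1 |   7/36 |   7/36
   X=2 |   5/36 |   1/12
2.5261 bits

Joint entropy is H(X,Y) = -Σ_{x,y} p(x,y) log p(x,y).

Summing over all non-zero entries:
H(X,Y) = -[2/9·log_2(2/9) + 1/6·log_2(1/6) + 7/36·log_2(7/36) + 7/36·log_2(7/36) + 5/36·log_2(5/36) + 1/12·log_2(1/12)]
H(X,Y) = 2.5261 bits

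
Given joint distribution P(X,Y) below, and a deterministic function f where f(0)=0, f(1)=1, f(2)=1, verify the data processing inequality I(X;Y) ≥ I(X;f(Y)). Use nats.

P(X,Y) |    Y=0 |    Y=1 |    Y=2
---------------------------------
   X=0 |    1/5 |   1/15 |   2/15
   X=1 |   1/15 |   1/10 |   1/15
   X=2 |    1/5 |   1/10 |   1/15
I(X;Y) = 0.0395, I(X;f(Y)) = 0.0214, inequality holds: 0.0395 ≥ 0.0214

Data Processing Inequality: For any Markov chain X → Y → Z, we have I(X;Y) ≥ I(X;Z).

Here Z = f(Y) is a deterministic function of Y, forming X → Y → Z.

Original I(X;Y) = 0.0395 nats

After applying f:
P(X,Z) where Z=f(Y):
- P(X,Z=0) = P(X,Y=0)
- P(X,Z=1) = P(X,Y=1) + P(X,Y=2)

I(X;Z) = I(X;f(Y)) = 0.0214 nats

Verification: 0.0395 ≥ 0.0214 ✓

Information cannot be created by processing; the function f can only lose information about X.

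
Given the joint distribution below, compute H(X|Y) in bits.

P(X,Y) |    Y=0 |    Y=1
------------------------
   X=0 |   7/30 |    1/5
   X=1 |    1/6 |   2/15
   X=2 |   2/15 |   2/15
1.5511 bits

Using the chain rule: H(X|Y) = H(X,Y) - H(Y)

First, compute H(X,Y) = 2.5479 bits

Marginal P(Y) = (8/15, 7/15)
H(Y) = 0.9968 bits

H(X|Y) = H(X,Y) - H(Y) = 2.5479 - 0.9968 = 1.5511 bits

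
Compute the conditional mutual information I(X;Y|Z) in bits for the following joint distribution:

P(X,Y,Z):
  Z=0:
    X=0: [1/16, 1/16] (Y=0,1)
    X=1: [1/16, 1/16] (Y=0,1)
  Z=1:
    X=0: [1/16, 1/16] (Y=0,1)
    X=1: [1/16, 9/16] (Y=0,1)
0.0694 bits

Conditional mutual information: I(X;Y|Z) = H(X|Z) + H(Y|Z) - H(X,Y|Z)

H(Z) = 0.8113
H(X,Z) = 1.5488 → H(X|Z) = 0.7375
H(Y,Z) = 1.5488 → H(Y|Z) = 0.7375
H(X,Y,Z) = 2.2169 → H(X,Y|Z) = 1.4056

I(X;Y|Z) = 0.7375 + 0.7375 - 1.4056 = 0.0694 bits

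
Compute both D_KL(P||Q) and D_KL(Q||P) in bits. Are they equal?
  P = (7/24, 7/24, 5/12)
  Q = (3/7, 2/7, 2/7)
D_KL(P||Q) = 0.0735, D_KL(Q||P) = 0.0739

KL divergence is not symmetric: D_KL(P||Q) ≠ D_KL(Q||P) in general.

D_KL(P||Q) = 0.0735 bits
D_KL(Q||P) = 0.0739 bits

No, they are not equal!

This asymmetry is why KL divergence is not a true distance metric.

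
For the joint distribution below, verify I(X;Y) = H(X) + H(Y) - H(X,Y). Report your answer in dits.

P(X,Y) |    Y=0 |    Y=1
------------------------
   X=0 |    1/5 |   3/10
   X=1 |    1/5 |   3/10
I(X;Y) = 0.0000 dits

Mutual information has multiple equivalent forms:
- I(X;Y) = H(X) - H(X|Y)
- I(X;Y) = H(Y) - H(Y|X)
- I(X;Y) = H(X) + H(Y) - H(X,Y)

Computing all quantities:
H(X) = 0.3010, H(Y) = 0.2923, H(X,Y) = 0.5933
H(X|Y) = 0.3010, H(Y|X) = 0.2923

Verification:
H(X) - H(X|Y) = 0.3010 - 0.3010 = 0.0000
H(Y) - H(Y|X) = 0.2923 - 0.2923 = 0.0000
H(X) + H(Y) - H(X,Y) = 0.3010 + 0.2923 - 0.5933 = 0.0000

All forms give I(X;Y) = 0.0000 dits. ✓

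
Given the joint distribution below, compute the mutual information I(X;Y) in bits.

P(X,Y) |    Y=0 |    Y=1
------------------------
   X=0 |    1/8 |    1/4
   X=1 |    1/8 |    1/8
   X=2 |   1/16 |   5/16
0.0579 bits

Mutual information: I(X;Y) = H(X) + H(Y) - H(X,Y)

Marginals:
P(X) = (3/8, 1/4, 3/8), H(X) = 1.5613 bits
P(Y) = (5/16, 11/16), H(Y) = 0.8960 bits

Joint entropy: H(X,Y) = 2.3994 bits

I(X;Y) = 1.5613 + 0.8960 - 2.3994 = 0.0579 bits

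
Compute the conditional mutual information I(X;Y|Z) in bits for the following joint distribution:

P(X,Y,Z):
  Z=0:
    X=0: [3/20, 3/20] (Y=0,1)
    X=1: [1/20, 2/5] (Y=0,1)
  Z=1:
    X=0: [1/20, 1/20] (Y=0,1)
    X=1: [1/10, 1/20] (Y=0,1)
0.1060 bits

Conditional mutual information: I(X;Y|Z) = H(X|Z) + H(Y|Z) - H(X,Y|Z)

H(Z) = 0.8113
H(X,Z) = 1.7822 → H(X|Z) = 0.9710
H(Y,Z) = 1.6815 → H(Y|Z) = 0.8702
H(X,Y,Z) = 2.5464 → H(X,Y|Z) = 1.7352

I(X;Y|Z) = 0.9710 + 0.8702 - 1.7352 = 0.1060 bits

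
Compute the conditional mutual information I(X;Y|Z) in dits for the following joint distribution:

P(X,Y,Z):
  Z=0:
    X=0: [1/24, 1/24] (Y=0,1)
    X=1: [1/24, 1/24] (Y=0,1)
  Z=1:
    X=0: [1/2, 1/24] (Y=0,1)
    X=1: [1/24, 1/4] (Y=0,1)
0.1186 dits

Conditional mutual information: I(X;Y|Z) = H(X|Z) + H(Y|Z) - H(X,Y|Z)

H(Z) = 0.1957
H(X,Z) = 0.4802 → H(X|Z) = 0.2845
H(Y,Z) = 0.4802 → H(Y|Z) = 0.2845
H(X,Y,Z) = 0.6461 → H(X,Y|Z) = 0.4504

I(X;Y|Z) = 0.2845 + 0.2845 - 0.4504 = 0.1186 dits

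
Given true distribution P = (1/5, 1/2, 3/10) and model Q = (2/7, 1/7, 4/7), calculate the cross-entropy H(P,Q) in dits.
0.6043 dits

Cross-entropy: H(P,Q) = -Σ p(x) log q(x)

Alternatively: H(P,Q) = H(P) + D_KL(P||Q)
H(P) = 0.4472 dits
D_KL(P||Q) = 0.1571 dits

H(P,Q) = 0.4472 + 0.1571 = 0.6043 dits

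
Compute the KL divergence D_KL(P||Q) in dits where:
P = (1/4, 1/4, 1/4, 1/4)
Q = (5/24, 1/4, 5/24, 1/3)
0.0084 dits

KL divergence: D_KL(P||Q) = Σ p(x) log(p(x)/q(x))

Computing term by term:
  x=0: 1/4 × log_10[(1/4)/(5/24)] = 1/4 × 0.0792 = 0.0198
  x=1: 1/4 × log_10[(1/4)/(1/4)] = 1/4 × 0.0000 = 0.0000
  x=2: 1/4 × log_10[(1/4)/(5/24)] = 1/4 × 0.0792 = 0.0198
  x=3: 1/4 × log_10[(1/4)/(1/3)] = 1/4 × -0.1249 = -0.0312

D_KL(P||Q) = 0.0084 dits

Note: KL divergence is always non-negative and equals 0 iff P = Q.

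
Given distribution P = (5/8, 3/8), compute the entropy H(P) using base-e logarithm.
0.6616 nats

Shannon entropy is H(X) = -Σ p(x) log p(x).

For P = (5/8, 3/8):
H = -5/8 × log_e(5/8) -3/8 × log_e(3/8)
H = 0.6616 nats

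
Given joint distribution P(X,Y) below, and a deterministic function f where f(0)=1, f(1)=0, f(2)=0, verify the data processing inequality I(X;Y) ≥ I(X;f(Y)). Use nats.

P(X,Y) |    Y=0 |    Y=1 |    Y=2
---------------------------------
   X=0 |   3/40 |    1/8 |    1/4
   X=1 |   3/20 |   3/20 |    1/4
I(X;Y) = 0.0089, I(X;f(Y)) = 0.0081, inequality holds: 0.0089 ≥ 0.0081

Data Processing Inequality: For any Markov chain X → Y → Z, we have I(X;Y) ≥ I(X;Z).

Here Z = f(Y) is a deterministic function of Y, forming X → Y → Z.

Original I(X;Y) = 0.0089 nats

After applying f:
P(X,Z) where Z=f(Y):
- P(X,Z=0) = P(X,Y=1) + P(X,Y=2)
- P(X,Z=1) = P(X,Y=0)

I(X;Z) = I(X;f(Y)) = 0.0081 nats

Verification: 0.0089 ≥ 0.0081 ✓

Information cannot be created by processing; the function f can only lose information about X.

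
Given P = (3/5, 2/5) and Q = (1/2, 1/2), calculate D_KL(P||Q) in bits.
0.0290 bits

KL divergence: D_KL(P||Q) = Σ p(x) log(p(x)/q(x))

Computing term by term:
  x=0: 3/5 × log_2[(3/5)/(1/2)] = 3/5 × 0.2630 = 0.1578
  x=1: 2/5 × log_2[(2/5)/(1/2)] = 2/5 × -0.3219 = -0.1288

D_KL(P||Q) = 0.0290 bits

Note: KL divergence is always non-negative and equals 0 iff P = Q.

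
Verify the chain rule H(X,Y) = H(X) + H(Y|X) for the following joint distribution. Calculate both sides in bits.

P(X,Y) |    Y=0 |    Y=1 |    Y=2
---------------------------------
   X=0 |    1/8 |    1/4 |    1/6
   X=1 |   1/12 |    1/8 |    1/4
H(X,Y) = 2.4796, H(X) = 0.9950, H(Y|X) = 1.4846 (all in bits)

Chain rule: H(X,Y) = H(X) + H(Y|X)

Left side — joint entropy directly:
H(X,Y) = -Σ p(x,y) log p(x,y) = 2.4796 bits

Right side — compute H(Y|X) from the conditional distributions:
P(X) = (13/24, 11/24), so H(X) = 0.9950 bits
H(Y|X) = Σ_x P(X=x) · H(Y|X=x):
  P(Y|X=0) = (3/13, 6/13, 4/13), H(Y|X=0) = 1.5262, weight P(X=0) = 13/24
  P(Y|X=1) = (2/11, 3/11, 6/11), H(Y|X=1) = 1.4354, weight P(X=1) = 11/24
H(Y|X) = 1.4846 bits

H(X) + H(Y|X) = 0.9950 + 1.4846 = 2.4796 bits

Both sides equal 2.4796 bits. ✓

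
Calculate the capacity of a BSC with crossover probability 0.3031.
0.1150 bits

For a binary symmetric channel (BSC) with error probability p:
Capacity C = 1 - H(p) bits per symbol

where H(p) = -p log₂(p) - (1-p) log₂(1-p) is the binary entropy function.

H(0.3031) = 0.8850 bits
C = 1 - 0.8850 = 0.1150 bits per symbol

This means we can reliably transmit up to 0.1150 bits of information per channel use.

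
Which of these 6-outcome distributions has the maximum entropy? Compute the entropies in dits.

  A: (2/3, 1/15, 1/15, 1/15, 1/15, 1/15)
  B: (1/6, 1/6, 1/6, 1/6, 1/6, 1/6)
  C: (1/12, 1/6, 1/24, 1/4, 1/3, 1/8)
B

For a discrete distribution over n outcomes, entropy is maximized by the uniform distribution.

Computing entropies:
H(A) = 0.5094 dits
H(B) = 0.7782 dits
H(C) = 0.6996 dits

The uniform distribution (where all probabilities equal 1/6) achieves the maximum entropy of log_10(6) = 0.7782 dits.

Distribution B has the highest entropy.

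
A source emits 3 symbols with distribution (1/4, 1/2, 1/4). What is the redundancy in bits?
0.0850 bits

Redundancy measures how far a source is from maximum entropy:
R = H_max - H(X)

Maximum entropy for 3 symbols: H_max = log_2(3) = 1.5850 bits
Actual entropy: H(X) = 1.5000 bits
Redundancy: R = 1.5850 - 1.5000 = 0.0850 bits

This redundancy represents potential for compression: the source could be compressed by 0.0850 bits per symbol.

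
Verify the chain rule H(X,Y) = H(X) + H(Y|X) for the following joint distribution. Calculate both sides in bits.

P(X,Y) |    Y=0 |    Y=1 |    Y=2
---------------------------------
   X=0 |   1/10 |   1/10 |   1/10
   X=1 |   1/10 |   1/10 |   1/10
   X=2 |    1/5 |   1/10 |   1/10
H(X,Y) = 3.1219, H(X) = 1.5710, H(Y|X) = 1.5510 (all in bits)

Chain rule: H(X,Y) = H(X) + H(Y|X)

Left side — joint entropy directly:
H(X,Y) = -Σ p(x,y) log p(x,y) = 3.1219 bits

Right side — compute H(Y|X) from the conditional distributions:
P(X) = (3/10, 3/10, 2/5), so H(X) = 1.5710 bits
H(Y|X) = Σ_x P(X=x) · H(Y|X=x):
  P(Y|X=0) = (1/3, 1/3, 1/3), H(Y|X=0) = 1.5850, weight P(X=0) = 3/10
  P(Y|X=1) = (1/3, 1/3, 1/3), H(Y|X=1) = 1.5850, weight P(X=1) = 3/10
  P(Y|X=2) = (1/2, 1/4, 1/4), H(Y|X=2) = 1.5000, weight P(X=2) = 2/5
H(Y|X) = 1.5510 bits

H(X) + H(Y|X) = 1.5710 + 1.5510 = 3.1219 bits

Both sides equal 3.1219 bits. ✓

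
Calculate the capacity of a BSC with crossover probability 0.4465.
0.0083 bits

For a binary symmetric channel (BSC) with error probability p:
Capacity C = 1 - H(p) bits per symbol

where H(p) = -p log₂(p) - (1-p) log₂(1-p) is the binary entropy function.

H(0.4465) = 0.9917 bits
C = 1 - 0.9917 = 0.0083 bits per symbol

This means we can reliably transmit up to 0.0083 bits of information per channel use.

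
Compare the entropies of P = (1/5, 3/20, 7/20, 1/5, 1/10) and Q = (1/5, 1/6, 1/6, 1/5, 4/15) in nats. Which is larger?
Q

Computing entropies in nats:
H(P) = 1.5260
H(Q) = 1.5935

Distribution Q has higher entropy.

Intuition: The distribution closer to uniform (more spread out) has higher entropy.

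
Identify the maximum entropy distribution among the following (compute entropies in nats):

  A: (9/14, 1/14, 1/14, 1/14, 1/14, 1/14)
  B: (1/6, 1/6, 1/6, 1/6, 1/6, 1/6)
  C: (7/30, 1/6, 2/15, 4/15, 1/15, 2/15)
B

For a discrete distribution over n outcomes, entropy is maximized by the uniform distribution.

Computing entropies:
H(A) = 1.2266 nats
H(B) = 1.7918 nats
H(C) = 1.7085 nats

The uniform distribution (where all probabilities equal 1/6) achieves the maximum entropy of log_e(6) = 1.7918 nats.

Distribution B has the highest entropy.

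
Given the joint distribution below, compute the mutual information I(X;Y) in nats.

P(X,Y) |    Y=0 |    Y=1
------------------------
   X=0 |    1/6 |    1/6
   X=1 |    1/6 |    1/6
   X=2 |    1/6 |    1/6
0.0000 nats

Mutual information: I(X;Y) = H(X) + H(Y) - H(X,Y)

Marginals:
P(X) = (1/3, 1/3, 1/3), H(X) = 1.0986 nats
P(Y) = (1/2, 1/2), H(Y) = 0.6931 nats

Joint entropy: H(X,Y) = 1.7918 nats

I(X;Y) = 1.0986 + 0.6931 - 1.7918 = 0.0000 nats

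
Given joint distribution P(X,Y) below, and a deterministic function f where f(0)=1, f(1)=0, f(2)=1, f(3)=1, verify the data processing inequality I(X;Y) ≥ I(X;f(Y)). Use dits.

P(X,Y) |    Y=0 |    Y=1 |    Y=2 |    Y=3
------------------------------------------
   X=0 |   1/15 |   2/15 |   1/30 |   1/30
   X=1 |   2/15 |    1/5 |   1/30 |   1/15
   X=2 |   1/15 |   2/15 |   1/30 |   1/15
I(X;Y) = 0.0042, I(X;f(Y)) = 0.0004, inequality holds: 0.0042 ≥ 0.0004

Data Processing Inequality: For any Markov chain X → Y → Z, we have I(X;Y) ≥ I(X;Z).

Here Z = f(Y) is a deterministic function of Y, forming X → Y → Z.

Original I(X;Y) = 0.0042 dits

After applying f:
P(X,Z) where Z=f(Y):
- P(X,Z=0) = P(X,Y=1)
- P(X,Z=1) = P(X,Y=0) + P(X,Y=2) + P(X,Y=3)

I(X;Z) = I(X;f(Y)) = 0.0004 dits

Verification: 0.0042 ≥ 0.0004 ✓

Information cannot be created by processing; the function f can only lose information about X.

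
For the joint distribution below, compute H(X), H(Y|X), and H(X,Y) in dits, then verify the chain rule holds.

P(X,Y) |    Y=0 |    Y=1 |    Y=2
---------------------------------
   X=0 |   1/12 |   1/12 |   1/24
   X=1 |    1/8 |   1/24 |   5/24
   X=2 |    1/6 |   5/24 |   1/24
H(X,Y) = 0.8788, H(X) = 0.4601, H(Y|X) = 0.4187 (all in dits)

Chain rule: H(X,Y) = H(X) + H(Y|X)

Left side — joint entropy directly:
H(X,Y) = -Σ p(x,y) log p(x,y) = 0.8788 dits

Right side — compute H(Y|X) from the conditional distributions:
P(X) = (5/24, 3/8, 5/12), so H(X) = 0.4601 dits
H(Y|X) = Σ_x P(X=x) · H(Y|X=x):
  P(Y|X=0) = (2/5, 2/5, 1/5), H(Y|X=0) = 0.4581, weight P(X=0) = 5/24
  P(Y|X=1) = (1/3, 1/9, 5/9), H(Y|X=1) = 0.4069, weight P(X=1) = 3/8
  P(Y|X=2) = (2/5, 1/2, 1/10), H(Y|X=2) = 0.4097, weight P(X=2) = 5/12
H(Y|X) = 0.4187 dits

H(X) + H(Y|X) = 0.4601 + 0.4187 = 0.8788 dits

Both sides equal 0.8788 dits. ✓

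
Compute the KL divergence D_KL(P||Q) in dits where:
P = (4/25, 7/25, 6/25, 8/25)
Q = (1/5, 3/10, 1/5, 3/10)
0.0041 dits

KL divergence: D_KL(P||Q) = Σ p(x) log(p(x)/q(x))

Computing term by term:
  x=0: 4/25 × log_10[(4/25)/(1/5)] = 4/25 × -0.0969 = -0.0155
  x=1: 7/25 × log_10[(7/25)/(3/10)] = 7/25 × -0.0300 = -0.0084
  x=2: 6/25 × log_10[(6/25)/(1/5)] = 6/25 × 0.0792 = 0.0190
  x=3: 8/25 × log_10[(8/25)/(3/10)] = 8/25 × 0.0280 = 0.0090

D_KL(P||Q) = 0.0041 dits

Note: KL divergence is always non-negative and equals 0 iff P = Q.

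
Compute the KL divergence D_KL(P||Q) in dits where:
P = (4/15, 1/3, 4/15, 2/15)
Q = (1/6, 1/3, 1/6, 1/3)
0.0558 dits

KL divergence: D_KL(P||Q) = Σ p(x) log(p(x)/q(x))

Computing term by term:
  x=0: 4/15 × log_10[(4/15)/(1/6)] = 4/15 × 0.2041 = 0.0544
  x=1: 1/3 × log_10[(1/3)/(1/3)] = 1/3 × 0.0000 = 0.0000
  x=2: 4/15 × log_10[(4/15)/(1/6)] = 4/15 × 0.2041 = 0.0544
  x=3: 2/15 × log_10[(2/15)/(1/3)] = 2/15 × -0.3979 = -0.0531

D_KL(P||Q) = 0.0558 dits

Note: KL divergence is always non-negative and equals 0 iff P = Q.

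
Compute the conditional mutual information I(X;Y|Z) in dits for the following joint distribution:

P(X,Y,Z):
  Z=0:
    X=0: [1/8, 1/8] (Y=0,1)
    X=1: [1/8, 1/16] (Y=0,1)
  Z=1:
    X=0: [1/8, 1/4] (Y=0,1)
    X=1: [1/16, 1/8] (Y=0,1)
0.0027 dits

Conditional mutual information: I(X;Y|Z) = H(X|Z) + H(Y|Z) - H(X,Y|Z)

H(Z) = 0.2976
H(X,Z) = 0.5829 → H(X|Z) = 0.2852
H(Y,Z) = 0.5829 → H(Y|Z) = 0.2852
H(X,Y,Z) = 0.8655 → H(X,Y|Z) = 0.5678

I(X;Y|Z) = 0.2852 + 0.2852 - 0.5678 = 0.0027 dits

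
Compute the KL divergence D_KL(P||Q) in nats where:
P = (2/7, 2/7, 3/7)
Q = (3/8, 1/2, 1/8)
0.2905 nats

KL divergence: D_KL(P||Q) = Σ p(x) log(p(x)/q(x))

Computing term by term:
  x=0: 2/7 × log_e[(2/7)/(3/8)] = 2/7 × -0.2719 = -0.0777
  x=1: 2/7 × log_e[(2/7)/(1/2)] = 2/7 × -0.5596 = -0.1599
  x=2: 3/7 × log_e[(3/7)/(1/8)] = 3/7 × 1.2321 = 0.5281

D_KL(P||Q) = 0.2905 nats

Note: KL divergence is always non-negative and equals 0 iff P = Q.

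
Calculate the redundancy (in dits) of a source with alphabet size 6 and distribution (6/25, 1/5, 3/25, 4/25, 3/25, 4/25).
0.0139 dits

Redundancy measures how far a source is from maximum entropy:
R = H_max - H(X)

Maximum entropy for 6 symbols: H_max = log_10(6) = 0.7782 dits
Actual entropy: H(X) = 0.7642 dits
Redundancy: R = 0.7782 - 0.7642 = 0.0139 dits

This redundancy represents potential for compression: the source could be compressed by 0.0139 dits per symbol.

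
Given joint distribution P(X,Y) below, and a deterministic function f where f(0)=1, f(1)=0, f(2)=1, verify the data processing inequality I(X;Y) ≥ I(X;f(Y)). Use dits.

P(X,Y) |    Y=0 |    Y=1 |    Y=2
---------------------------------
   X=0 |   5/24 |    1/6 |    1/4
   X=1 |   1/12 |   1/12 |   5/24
I(X;Y) = 0.0053, I(X;f(Y)) = 0.0005, inequality holds: 0.0053 ≥ 0.0005

Data Processing Inequality: For any Markov chain X → Y → Z, we have I(X;Y) ≥ I(X;Z).

Here Z = f(Y) is a deterministic function of Y, forming X → Y → Z.

Original I(X;Y) = 0.0053 dits

After applying f:
P(X,Z) where Z=f(Y):
- P(X,Z=0) = P(X,Y=1)
- P(X,Z=1) = P(X,Y=0) + P(X,Y=2)

I(X;Z) = I(X;f(Y)) = 0.0005 dits

Verification: 0.0053 ≥ 0.0005 ✓

Information cannot be created by processing; the function f can only lose information about X.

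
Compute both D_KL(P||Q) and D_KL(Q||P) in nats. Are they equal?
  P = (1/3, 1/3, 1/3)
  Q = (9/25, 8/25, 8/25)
D_KL(P||Q) = 0.0016, D_KL(Q||P) = 0.0016

KL divergence is not symmetric: D_KL(P||Q) ≠ D_KL(Q||P) in general.

D_KL(P||Q) = 0.0016 nats
D_KL(Q||P) = 0.0016 nats

In this case they happen to be equal (to 4 decimal places).

This asymmetry is why KL divergence is not a true distance metric.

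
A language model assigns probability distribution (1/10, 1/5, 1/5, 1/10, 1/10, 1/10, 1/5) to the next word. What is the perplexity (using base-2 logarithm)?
6.5975

Perplexity is 2^H (or exp(H) for natural log).

First, H = -Σ p log p = 2.7219 bits
Perplexity = 2^2.7219 = 6.5975

Interpretation: The model's uncertainty is equivalent to choosing uniformly among 6.6 options.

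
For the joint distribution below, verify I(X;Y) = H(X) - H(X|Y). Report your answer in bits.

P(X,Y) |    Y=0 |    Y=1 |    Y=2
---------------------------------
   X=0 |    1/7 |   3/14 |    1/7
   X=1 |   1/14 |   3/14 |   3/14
I(X;Y) = 0.0279 bits

Mutual information has multiple equivalent forms:
- I(X;Y) = H(X) - H(X|Y)
- I(X;Y) = H(Y) - H(Y|X)
- I(X;Y) = H(X) + H(Y) - H(X,Y)

Computing all quantities:
H(X) = 1.0000, H(Y) = 1.5306, H(X,Y) = 2.5027
H(X|Y) = 0.9721, H(Y|X) = 1.5027

Verification:
H(X) - H(X|Y) = 1.0000 - 0.9721 = 0.0279
H(Y) - H(Y|X) = 1.5306 - 1.5027 = 0.0279
H(X) + H(Y) - H(X,Y) = 1.0000 + 1.5306 - 2.5027 = 0.0279

All forms give I(X;Y) = 0.0279 bits. ✓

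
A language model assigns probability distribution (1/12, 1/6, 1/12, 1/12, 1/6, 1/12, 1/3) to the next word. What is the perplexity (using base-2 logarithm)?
6.0000

Perplexity is 2^H (or exp(H) for natural log).

First, H = -Σ p log p = 2.5850 bits
Perplexity = 2^2.5850 = 6.0000

Interpretation: The model's uncertainty is equivalent to choosing uniformly among 6.0 options.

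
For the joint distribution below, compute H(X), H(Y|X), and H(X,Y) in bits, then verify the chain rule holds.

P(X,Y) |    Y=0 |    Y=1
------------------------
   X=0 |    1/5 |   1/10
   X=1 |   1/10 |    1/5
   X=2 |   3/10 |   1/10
H(X,Y) = 2.4464, H(X) = 1.5710, H(Y|X) = 0.8755 (all in bits)

Chain rule: H(X,Y) = H(X) + H(Y|X)

Left side — joint entropy directly:
H(X,Y) = -Σ p(x,y) log p(x,y) = 2.4464 bits

Right side — compute H(Y|X) from the conditional distributions:
P(X) = (3/10, 3/10, 2/5), so H(X) = 1.5710 bits
H(Y|X) = Σ_x P(X=x) · H(Y|X=x):
  P(Y|X=0) = (2/3, 1/3), H(Y|X=0) = 0.9183, weight P(X=0) = 3/10
  P(Y|X=1) = (1/3, 2/3), H(Y|X=1) = 0.9183, weight P(X=1) = 3/10
  P(Y|X=2) = (3/4, 1/4), H(Y|X=2) = 0.8113, weight P(X=2) = 2/5
H(Y|X) = 0.8755 bits

H(X) + H(Y|X) = 1.5710 + 0.8755 = 2.4464 bits

Both sides equal 2.4464 bits. ✓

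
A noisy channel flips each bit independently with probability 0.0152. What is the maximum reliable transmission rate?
0.8864 bits

For a binary symmetric channel (BSC) with error probability p:
Capacity C = 1 - H(p) bits per symbol

where H(p) = -p log₂(p) - (1-p) log₂(1-p) is the binary entropy function.

H(0.0152) = 0.1136 bits
C = 1 - 0.1136 = 0.8864 bits per symbol

This means we can reliably transmit up to 0.8864 bits of information per channel use.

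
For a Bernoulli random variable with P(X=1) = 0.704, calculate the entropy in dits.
0.2638 dits

The binary entropy function is:
H(p) = -p log(p) - (1-p) log(1-p)

H(0.704) = -0.704 × log_10(0.704) - 0.296 × log_10(0.296)
H(0.704) = 0.2638 dits

Note: Binary entropy is maximized at p=0.5 (H=1 bit) and minimized at p=0 or p=1 (H=0).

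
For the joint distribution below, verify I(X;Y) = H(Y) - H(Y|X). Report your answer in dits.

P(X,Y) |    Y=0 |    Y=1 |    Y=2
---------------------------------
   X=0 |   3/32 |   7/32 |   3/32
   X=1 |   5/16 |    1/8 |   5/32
I(X;Y) = 0.0284 dits

Mutual information has multiple equivalent forms:
- I(X;Y) = H(X) - H(X|Y)
- I(X;Y) = H(Y) - H(Y|X)
- I(X;Y) = H(X) + H(Y) - H(X,Y)

Computing all quantities:
H(X) = 0.2934, H(Y) = 0.4689, H(X,Y) = 0.7339
H(X|Y) = 0.2650, H(Y|X) = 0.4405

Verification:
H(X) - H(X|Y) = 0.2934 - 0.2650 = 0.0284
H(Y) - H(Y|X) = 0.4689 - 0.4405 = 0.0284
H(X) + H(Y) - H(X,Y) = 0.2934 + 0.4689 - 0.7339 = 0.0284

All forms give I(X;Y) = 0.0284 dits. ✓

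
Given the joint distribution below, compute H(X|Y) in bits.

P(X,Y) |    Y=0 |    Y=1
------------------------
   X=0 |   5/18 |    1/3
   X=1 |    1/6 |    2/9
0.9636 bits

Using the chain rule: H(X|Y) = H(X,Y) - H(Y)

First, compute H(X,Y) = 1.9547 bits

Marginal P(Y) = (4/9, 5/9)
H(Y) = 0.9911 bits

H(X|Y) = H(X,Y) - H(Y) = 1.9547 - 0.9911 = 0.9636 bits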